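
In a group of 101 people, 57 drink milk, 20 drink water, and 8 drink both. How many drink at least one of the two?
|A∪B| = |A| + |B| - |A∩B| = 57 + 20 - 8 = 69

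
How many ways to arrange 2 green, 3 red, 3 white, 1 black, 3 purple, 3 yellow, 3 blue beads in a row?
18! / (2! × 3! × 3! × 1! × 3! × 3! × 3!) = 411675264000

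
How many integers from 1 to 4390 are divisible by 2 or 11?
⌊4390/2⌋ + ⌊4390/11⌋ - ⌊4390/22⌋ = 2195 + 399 - 199 = 2395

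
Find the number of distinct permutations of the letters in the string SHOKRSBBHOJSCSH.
15! / (3! × 1! × 1! × 1! × 1! × 2! × 2! × 4!) = 2270268000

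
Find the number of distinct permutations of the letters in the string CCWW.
4! / (2! × 2!) = 6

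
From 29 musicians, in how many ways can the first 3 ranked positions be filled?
P(29,3) = 29!/(29-3)! = 21924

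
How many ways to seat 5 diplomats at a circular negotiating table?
Circular: fix one position, arrange the rest. (5-1)! = 24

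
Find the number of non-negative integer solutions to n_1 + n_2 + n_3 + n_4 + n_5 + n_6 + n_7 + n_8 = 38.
C(38+8-1, 8-1) = C(45, 7) = 45379620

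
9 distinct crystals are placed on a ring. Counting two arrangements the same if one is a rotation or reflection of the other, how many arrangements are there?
(9-1)!/2 = 40320/2 = 20160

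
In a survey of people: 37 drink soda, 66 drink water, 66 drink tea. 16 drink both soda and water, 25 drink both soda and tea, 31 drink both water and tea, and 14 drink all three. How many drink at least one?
|A∪B∪C| = 37+66+66-16-25-31+14 = 111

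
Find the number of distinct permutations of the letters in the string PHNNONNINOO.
11! / (3! × 1! × 1! × 1! × 5!) = 55440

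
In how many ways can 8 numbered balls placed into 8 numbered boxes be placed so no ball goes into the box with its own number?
!8 = Σ_{j=0}^{8} (-1)^j·8!/j! = 40320 - 40320 + 20160 - 6720 + 1680 - 336 + 56 - 8 + 1 = 14833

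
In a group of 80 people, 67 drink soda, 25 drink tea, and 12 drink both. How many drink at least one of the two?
|A∪B| = |A| + |B| - |A∩B| = 67 + 25 - 12 = 80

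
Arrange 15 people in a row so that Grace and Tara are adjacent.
Treat as block: (15-1)! × 2! = 87178291200 × 2 = 174356582400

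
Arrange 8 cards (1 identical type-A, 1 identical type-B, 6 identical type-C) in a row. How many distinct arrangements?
8! / (1! × 1! × 6!) = 56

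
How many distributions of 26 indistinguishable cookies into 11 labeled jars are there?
C(26+11-1, 11-1) = C(36, 10) = 254186856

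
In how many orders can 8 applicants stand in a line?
8! = 40320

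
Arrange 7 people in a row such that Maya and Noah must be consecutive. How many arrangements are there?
Treat the 2 as one block: (7-2+1)! × 2! = 720 × 2 = 1440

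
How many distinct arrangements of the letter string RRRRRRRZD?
9! / (1! × 7! × 1!) = 72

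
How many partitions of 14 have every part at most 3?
Let r_j(i) = number of partitions of i into parts ≤ j, for i = 0..14. r_1(i) = 1 for all i; r_j(i) = r_{j-1}(i) + r_j(i-j). Rows j = 2..3: ≤2: 1 1 2 2 3 3 4 4 5 5 6 6 7 7 8; ≤3: 1 1 2 3 4 5 7 8 10 12 14 16 19 21 24. r_3(14) = 24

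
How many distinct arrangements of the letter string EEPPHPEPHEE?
11! / (5! × 2! × 4!) = 6930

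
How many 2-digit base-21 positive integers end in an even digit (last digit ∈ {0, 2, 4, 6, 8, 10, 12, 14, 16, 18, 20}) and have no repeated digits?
Last∈{0,2,4,6,8,10,12,14,16,18,20}. Last=0: 20. Last nonzero: 10×19×P(19,0) = 190. Total = 210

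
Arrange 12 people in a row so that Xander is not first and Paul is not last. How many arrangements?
By inclusion-exclusion: 12! - 2×(12-1)! + (12-2)! = 479001600 - 79833600 + 3628800 = 402796800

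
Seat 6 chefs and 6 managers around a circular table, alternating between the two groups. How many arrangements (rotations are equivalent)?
Fix one of the chefs: (6-1)! ways for the remaining chefs, × 6! ways for the managers = 120 × 720 = 86400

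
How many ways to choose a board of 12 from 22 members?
C(22,12) = 22!/(12!×10!) = 646646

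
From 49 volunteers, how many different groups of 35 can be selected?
C(49,35) = 49!/(35!×14!) = 675248872536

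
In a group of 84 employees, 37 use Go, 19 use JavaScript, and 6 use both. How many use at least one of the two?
|A∪B| = |A| + |B| - |A∩B| = 37 + 19 - 6 = 50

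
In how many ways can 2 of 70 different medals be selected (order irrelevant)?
C(70,2) = 70!/(2!×68!) = 2415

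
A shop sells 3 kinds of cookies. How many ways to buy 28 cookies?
C(28+3-1, 3-1) = C(30, 2) = 435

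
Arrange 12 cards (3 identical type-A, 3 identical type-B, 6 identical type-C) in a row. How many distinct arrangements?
12! / (3! × 3! × 6!) = 18480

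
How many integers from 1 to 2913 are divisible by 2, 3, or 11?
⌊2913/2⌋+⌊2913/3⌋+⌊2913/11⌋ - ⌊2913/6⌋-⌊2913/22⌋-⌊2913/33⌋ + ⌊2913/66⌋ = 1456+971+264 - 485-132-88 + 44 = 2030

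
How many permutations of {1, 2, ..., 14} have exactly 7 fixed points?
Choose the 7 fixed points C(14,7) = 3432, derange the rest: !7 = Σ_{j=0}^{7} (-1)^j·7!/j! = 5040 - 5040 + 2520 - 840 + 210 - 42 + 7 - 1 = 1854. Product = 3432 × 1854 = 6362928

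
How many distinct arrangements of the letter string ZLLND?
5! / (1! × 1! × 2! × 1!) = 60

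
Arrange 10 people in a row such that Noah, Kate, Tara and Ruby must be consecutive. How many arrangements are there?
Treat the 4 as one block: (10-4+1)! × 4! = 5040 × 24 = 120960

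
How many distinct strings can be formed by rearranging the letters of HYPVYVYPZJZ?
11! / (3! × 2! × 1! × 1! × 2! × 2!) = 831600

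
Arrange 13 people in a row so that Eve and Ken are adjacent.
Treat as block: (13-1)! × 2! = 479001600 × 2 = 958003200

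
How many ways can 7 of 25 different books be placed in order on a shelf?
P(25,7) = 25!/(25-7)! = 2422728000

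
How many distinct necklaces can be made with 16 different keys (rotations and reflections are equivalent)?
(16-1)!/2 = 1307674368000/2 = 653837184000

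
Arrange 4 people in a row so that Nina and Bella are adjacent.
Treat as block: (4-1)! × 2! = 6 × 2 = 12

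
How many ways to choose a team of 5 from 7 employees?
C(7,5) = 7!/(5!×2!) = 21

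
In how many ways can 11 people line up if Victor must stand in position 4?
Fix one position: (11-1)! = 3628800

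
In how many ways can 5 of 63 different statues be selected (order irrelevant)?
C(63,5) = 63!/(5!×58!) = 7028847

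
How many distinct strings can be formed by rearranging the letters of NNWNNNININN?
11! / (2! × 1! × 8!) = 495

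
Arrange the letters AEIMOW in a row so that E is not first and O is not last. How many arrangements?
By inclusion-exclusion: 6! - 2×(6-1)! + (6-2)! = 720 - 240 + 24 = 504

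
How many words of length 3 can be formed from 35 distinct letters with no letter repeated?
P(35,3) = 35!/(35-3)! = 39270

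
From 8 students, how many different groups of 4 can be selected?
C(8,4) = 8!/(4!×4!) = 70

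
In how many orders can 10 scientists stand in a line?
10! = 3628800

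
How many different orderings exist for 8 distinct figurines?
8! = 40320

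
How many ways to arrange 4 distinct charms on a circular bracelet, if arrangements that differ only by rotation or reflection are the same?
(4-1)!/2 = 6/2 = 3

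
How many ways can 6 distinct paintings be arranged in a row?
6! = 720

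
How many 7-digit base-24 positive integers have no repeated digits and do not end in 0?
Last digit: 23 nonzero choices. First digit: 22 (nonzero, ≠last). Middle 5: P(22,5) = 3160080. Total = 1599000480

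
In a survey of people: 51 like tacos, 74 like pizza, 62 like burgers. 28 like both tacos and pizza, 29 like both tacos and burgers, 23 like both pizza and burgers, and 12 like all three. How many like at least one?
|A∪B∪C| = 51+74+62-28-29-23+12 = 119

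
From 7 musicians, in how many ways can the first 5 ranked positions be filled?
P(7,5) = 7!/(7-5)! = 2520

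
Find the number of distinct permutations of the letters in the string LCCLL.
5! / (3! × 2!) = 10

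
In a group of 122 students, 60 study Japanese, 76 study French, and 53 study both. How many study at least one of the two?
|A∪B| = |A| + |B| - |A∩B| = 60 + 76 - 53 = 83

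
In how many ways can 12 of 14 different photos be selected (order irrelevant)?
C(14,12) = 14!/(12!×2!) = 91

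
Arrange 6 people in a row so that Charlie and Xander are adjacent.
Treat as block: (6-1)! × 2! = 120 × 2 = 240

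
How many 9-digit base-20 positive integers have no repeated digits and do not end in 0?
Last digit: 19 nonzero choices. First digit: 18 (nonzero, ≠last). Middle 7: P(18,7) = 160392960. Total = 54854392320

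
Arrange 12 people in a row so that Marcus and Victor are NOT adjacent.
Total - adjacent = 12! - (12-1)!×2 = 479001600 - 79833600 = 399168000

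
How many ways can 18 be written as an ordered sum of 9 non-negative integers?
C(18+9-1, 9-1) = C(26, 8) = 1562275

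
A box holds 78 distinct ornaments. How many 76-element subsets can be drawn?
C(78,76) = 78!/(76!×2!) = 3003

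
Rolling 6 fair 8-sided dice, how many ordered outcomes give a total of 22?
Coefficient of x^22 in (x + x² + ... + x^8)^6. By inclusion-exclusion on dice exceeding 8: Σ_j (-1)^j C(6,j)·C(22-1-8j, 5) = C(6,0)·C(21,5) - C(6,1)·C(13,5) + C(6,2)·C(5,5) = 1·20349 - 6·1287 + 15·1 = 12642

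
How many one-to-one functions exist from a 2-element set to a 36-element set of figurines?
P(36,2) = 36!/(36-2)! = 1260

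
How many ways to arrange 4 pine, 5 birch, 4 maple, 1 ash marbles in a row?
14! / (4! × 5! × 4! × 1!) = 1261260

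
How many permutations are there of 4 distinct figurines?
4! = 24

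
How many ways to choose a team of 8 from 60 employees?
C(60,8) = 60!/(8!×52!) = 2558620845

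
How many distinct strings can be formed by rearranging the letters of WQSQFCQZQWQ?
11! / (5! × 1! × 1! × 1! × 2! × 1!) = 166320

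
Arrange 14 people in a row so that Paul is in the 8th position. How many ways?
Fix one position: (14-1)! = 6227020800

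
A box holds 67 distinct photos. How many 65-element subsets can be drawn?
C(67,65) = 67!/(65!×2!) = 2211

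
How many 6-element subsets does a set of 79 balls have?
C(79,6) = 79!/(6!×73!) = 277962685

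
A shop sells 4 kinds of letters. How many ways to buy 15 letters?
C(15+4-1, 4-1) = C(18, 3) = 816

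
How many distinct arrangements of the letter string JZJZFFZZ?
8! / (4! × 2! × 2!) = 420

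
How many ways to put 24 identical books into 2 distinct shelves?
C(24+2-1, 2-1) = C(25, 1) = 25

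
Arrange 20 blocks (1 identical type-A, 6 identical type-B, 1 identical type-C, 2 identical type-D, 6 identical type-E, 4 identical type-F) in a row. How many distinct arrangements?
20! / (1! × 6! × 1! × 2! × 6! × 4!) = 97772875200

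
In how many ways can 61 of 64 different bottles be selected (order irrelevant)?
C(64,61) = 64!/(61!×3!) = 41664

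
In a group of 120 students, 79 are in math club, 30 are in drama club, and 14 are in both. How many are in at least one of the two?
|A∪B| = |A| + |B| - |A∩B| = 79 + 30 - 14 = 95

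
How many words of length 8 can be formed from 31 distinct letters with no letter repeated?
P(31,8) = 31!/(31-8)! = 318073392000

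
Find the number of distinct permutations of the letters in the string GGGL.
4! / (1! × 3!) = 4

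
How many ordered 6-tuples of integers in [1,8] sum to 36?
Coefficient of x^36 in (x + x² + ... + x^8)^6. By inclusion-exclusion on dice exceeding 8: Σ_j (-1)^j C(6,j)·C(36-1-8j, 5) = C(6,0)·C(35,5) - C(6,1)·C(27,5) + C(6,2)·C(19,5) - C(6,3)·C(11,5) = 1·324632 - 6·80730 + 15·11628 - 20·462 = 5432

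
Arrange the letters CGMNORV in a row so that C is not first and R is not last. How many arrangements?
By inclusion-exclusion: 7! - 2×(7-1)! + (7-2)! = 5040 - 1440 + 120 = 3720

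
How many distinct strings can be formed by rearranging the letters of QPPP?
4! / (3! × 1!) = 4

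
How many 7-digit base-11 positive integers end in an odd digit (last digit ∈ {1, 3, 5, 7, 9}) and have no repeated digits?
Last∈{1,3,5,7,9}. Last=0: 0. Last nonzero: 5×9×P(9,5) = 680400. Total = 680400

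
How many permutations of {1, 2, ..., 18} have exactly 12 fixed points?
Choose the 12 fixed points C(18,12) = 18564, derange the rest: !6 = Σ_{j=0}^{6} (-1)^j·6!/j! = 720 - 720 + 360 - 120 + 30 - 6 + 1 = 265. Product = 18564 × 265 = 4919460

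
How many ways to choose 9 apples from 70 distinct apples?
C(70,9) = 70!/(9!×61!) = 65033528560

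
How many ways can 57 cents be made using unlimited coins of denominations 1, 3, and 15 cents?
Coefficient of x^57 in 1/(1-x^1) · 1/(1-x^3) · 1/(1-x^15). Case on j = number of 15-cent coins (j = 0..3); remainder r = 57 - 15j is made from {1,3} in ⌊r/3⌋+1 ways. r = 57, 42, 27, 12 → 20 + 15 + 10 + 5 = 50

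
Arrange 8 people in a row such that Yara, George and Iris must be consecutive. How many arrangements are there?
Treat the 3 as one block: (8-3+1)! × 3! = 720 × 6 = 4320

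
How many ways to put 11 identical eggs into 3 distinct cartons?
C(11+3-1, 3-1) = C(13, 2) = 78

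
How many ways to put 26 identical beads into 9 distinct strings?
C(26+9-1, 9-1) = C(34, 8) = 18156204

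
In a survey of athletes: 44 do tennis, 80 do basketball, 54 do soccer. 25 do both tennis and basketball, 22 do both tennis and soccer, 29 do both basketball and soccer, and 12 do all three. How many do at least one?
|A∪B∪C| = 44+80+54-25-22-29+12 = 114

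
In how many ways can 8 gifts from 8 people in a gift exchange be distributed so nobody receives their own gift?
!8 = Σ_{j=0}^{8} (-1)^j·8!/j! = 40320 - 40320 + 20160 - 6720 + 1680 - 336 + 56 - 8 + 1 = 14833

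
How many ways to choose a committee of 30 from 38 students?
C(38,30) = 38!/(30!×8!) = 48903492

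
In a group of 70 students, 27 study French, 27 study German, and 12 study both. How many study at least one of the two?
|A∪B| = |A| + |B| - |A∩B| = 27 + 27 - 12 = 42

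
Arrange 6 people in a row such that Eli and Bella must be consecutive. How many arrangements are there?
Treat the 2 as one block: (6-2+1)! × 2! = 120 × 2 = 240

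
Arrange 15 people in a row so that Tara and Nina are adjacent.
Treat as block: (15-1)! × 2! = 87178291200 × 2 = 174356582400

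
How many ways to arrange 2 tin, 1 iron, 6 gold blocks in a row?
9! / (2! × 1! × 6!) = 252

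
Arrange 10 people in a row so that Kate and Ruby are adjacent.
Treat as block: (10-1)! × 2! = 362880 × 2 = 725760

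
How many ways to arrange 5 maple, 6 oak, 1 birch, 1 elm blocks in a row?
13! / (5! × 6! × 1! × 1!) = 72072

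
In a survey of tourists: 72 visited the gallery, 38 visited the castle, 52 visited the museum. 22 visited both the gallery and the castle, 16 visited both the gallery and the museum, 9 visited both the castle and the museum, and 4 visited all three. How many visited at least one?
|A∪B∪C| = 72+38+52-22-16-9+4 = 119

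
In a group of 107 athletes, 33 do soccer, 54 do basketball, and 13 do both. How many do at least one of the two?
|A∪B| = |A| + |B| - |A∩B| = 33 + 54 - 13 = 74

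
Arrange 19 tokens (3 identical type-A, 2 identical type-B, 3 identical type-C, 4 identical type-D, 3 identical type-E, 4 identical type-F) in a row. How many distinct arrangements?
19! / (3! × 2! × 3! × 4! × 3! × 4!) = 488864376000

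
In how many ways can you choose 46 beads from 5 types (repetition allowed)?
C(46+5-1, 5-1) = C(50, 4) = 230300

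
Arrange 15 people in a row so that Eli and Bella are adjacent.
Treat as block: (15-1)! × 2! = 87178291200 × 2 = 174356582400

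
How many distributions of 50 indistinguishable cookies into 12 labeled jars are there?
C(50+12-1, 12-1) = C(61, 11) = 418094152866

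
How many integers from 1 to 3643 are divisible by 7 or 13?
⌊3643/7⌋ + ⌊3643/13⌋ - ⌊3643/91⌋ = 520 + 280 - 40 = 760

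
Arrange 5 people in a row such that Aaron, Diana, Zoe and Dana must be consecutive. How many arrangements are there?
Treat the 4 as one block: (5-4+1)! × 4! = 2 × 24 = 48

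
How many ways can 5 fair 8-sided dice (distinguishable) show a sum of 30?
Coefficient of x^30 in (x + x² + ... + x^8)^5. By inclusion-exclusion on dice exceeding 8: Σ_j (-1)^j C(5,j)·C(30-1-8j, 4) = C(5,0)·C(29,4) - C(5,1)·C(21,4) + C(5,2)·C(13,4) - C(5,3)·C(5,4) = 1·23751 - 5·5985 + 10·715 - 10·5 = 926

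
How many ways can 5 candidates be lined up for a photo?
5! = 120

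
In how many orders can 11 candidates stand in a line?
11! = 39916800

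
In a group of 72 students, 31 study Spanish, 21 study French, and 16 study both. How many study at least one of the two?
|A∪B| = |A| + |B| - |A∩B| = 31 + 21 - 16 = 36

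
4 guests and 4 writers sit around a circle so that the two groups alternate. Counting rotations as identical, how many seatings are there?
Fix one of the guests: (4-1)! ways for the remaining guests, × 4! ways for the writers = 6 × 24 = 144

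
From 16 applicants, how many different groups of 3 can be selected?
C(16,3) = 16!/(3!×13!) = 560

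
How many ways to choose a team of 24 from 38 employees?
C(38,24) = 38!/(24!×14!) = 9669554100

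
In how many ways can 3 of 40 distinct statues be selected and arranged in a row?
P(40,3) = 40!/(40-3)! = 59280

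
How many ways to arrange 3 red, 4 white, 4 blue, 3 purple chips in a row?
14! / (3! × 4! × 4! × 3!) = 4204200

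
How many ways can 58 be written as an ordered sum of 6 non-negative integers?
C(58+6-1, 6-1) = C(63, 5) = 7028847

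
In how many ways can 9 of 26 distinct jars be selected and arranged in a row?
P(26,9) = 26!/(26-9)! = 1133836704000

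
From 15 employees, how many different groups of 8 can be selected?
C(15,8) = 15!/(8!×7!) = 6435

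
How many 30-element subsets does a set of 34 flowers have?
C(34,30) = 34!/(30!×4!) = 46376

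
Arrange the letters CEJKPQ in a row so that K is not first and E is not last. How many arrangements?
By inclusion-exclusion: 6! - 2×(6-1)! + (6-2)! = 720 - 240 + 24 = 504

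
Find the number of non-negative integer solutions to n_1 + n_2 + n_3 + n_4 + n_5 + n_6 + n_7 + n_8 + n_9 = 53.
C(53+9-1, 9-1) = C(61, 8) = 2944827765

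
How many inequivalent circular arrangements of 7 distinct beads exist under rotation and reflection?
(7-1)!/2 = 720/2 = 360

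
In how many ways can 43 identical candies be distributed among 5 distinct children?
C(43+5-1, 5-1) = C(47, 4) = 178365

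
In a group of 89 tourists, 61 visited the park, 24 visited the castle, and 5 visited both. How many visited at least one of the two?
|A∪B| = |A| + |B| - |A∩B| = 61 + 24 - 5 = 80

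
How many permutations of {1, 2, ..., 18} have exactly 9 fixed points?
Choose the 9 fixed points C(18,9) = 48620, derange the rest: !9 = Σ_{j=0}^{9} (-1)^j·9!/j! = 362880 - 362880 + 181440 - 60480 + 15120 - 3024 + 504 - 72 + 9 - 1 = 133496. Product = 48620 × 133496 = 6490575520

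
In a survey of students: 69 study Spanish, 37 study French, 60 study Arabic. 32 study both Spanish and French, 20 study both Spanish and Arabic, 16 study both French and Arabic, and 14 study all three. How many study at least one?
|A∪B∪C| = 69+37+60-32-20-16+14 = 112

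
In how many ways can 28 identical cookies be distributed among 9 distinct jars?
C(28+9-1, 9-1) = C(36, 8) = 30260340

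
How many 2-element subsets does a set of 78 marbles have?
C(78,2) = 78!/(2!×76!) = 3003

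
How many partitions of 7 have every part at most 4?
Let r_j(i) = number of partitions of i into parts ≤ j, for i = 0..7. r_1(i) = 1 for all i; r_j(i) = r_{j-1}(i) + r_j(i-j). Rows j = 2..4: ≤2: 1 1 2 2 3 3 4 4; ≤3: 1 1 2 3 4 5 7 8; ≤4: 1 1 2 3 5 6 9 11. r_4(7) = 11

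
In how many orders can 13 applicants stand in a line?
13! = 6227020800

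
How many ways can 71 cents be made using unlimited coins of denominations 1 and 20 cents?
Coefficient of x^71 in 1/(1-x^1) · 1/(1-x^20). Use j coins of 20 for j = 0..⌊71/20⌋ = 3, the rest in 1s: 3 + 1 = 4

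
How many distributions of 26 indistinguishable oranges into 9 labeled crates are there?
C(26+9-1, 9-1) = C(34, 8) = 18156204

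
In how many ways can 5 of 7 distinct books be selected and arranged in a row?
P(7,5) = 7!/(7-5)! = 2520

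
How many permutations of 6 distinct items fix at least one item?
Complement of the derangements. !6 = Σ_{j=0}^{6} (-1)^j·6!/j! = 720 - 720 + 360 - 120 + 30 - 6 + 1 = 265. 6! - !6 = 720 - 265 = 455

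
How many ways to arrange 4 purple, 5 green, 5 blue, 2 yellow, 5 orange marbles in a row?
21! / (4! × 5! × 5! × 2! × 5!) = 615969113760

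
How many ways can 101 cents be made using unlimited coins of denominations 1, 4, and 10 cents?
Coefficient of x^101 in 1/(1-x^1) · 1/(1-x^4) · 1/(1-x^10). Case on j = number of 10-cent coins (j = 0..10); remainder r = 101 - 10j is made from {1,4} in ⌊r/4⌋+1 ways. r = 101, 91, 81, 71, 61, 51, 41, 31, 21, 11, 1 → 26 + 23 + 21 + 18 + 16 + 13 + 11 + 8 + 6 + 3 + 1 = 146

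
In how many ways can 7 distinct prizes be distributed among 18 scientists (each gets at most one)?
P(18,7) = 18!/(18-7)! = 160392960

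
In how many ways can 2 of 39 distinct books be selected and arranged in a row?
P(39,2) = 39!/(39-2)! = 1482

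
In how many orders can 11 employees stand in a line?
11! = 39916800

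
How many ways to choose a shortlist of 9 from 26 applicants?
C(26,9) = 26!/(9!×17!) = 3124550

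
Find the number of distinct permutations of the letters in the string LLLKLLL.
7! / (1! × 6!) = 7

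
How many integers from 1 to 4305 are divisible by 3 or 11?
⌊4305/3⌋ + ⌊4305/11⌋ - ⌊4305/33⌋ = 1435 + 391 - 130 = 1696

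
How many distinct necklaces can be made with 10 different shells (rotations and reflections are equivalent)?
(10-1)!/2 = 362880/2 = 181440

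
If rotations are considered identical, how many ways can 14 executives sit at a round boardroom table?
Circular: fix one position, arrange the rest. (14-1)! = 6227020800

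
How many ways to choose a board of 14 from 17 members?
C(17,14) = 17!/(14!×3!) = 680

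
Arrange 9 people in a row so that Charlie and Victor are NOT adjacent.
Total - adjacent = 9! - (9-1)!×2 = 362880 - 80640 = 282240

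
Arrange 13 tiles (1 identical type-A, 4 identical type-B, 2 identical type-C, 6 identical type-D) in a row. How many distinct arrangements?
13! / (1! × 4! × 2! × 6!) = 180180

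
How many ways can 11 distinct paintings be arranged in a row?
11! = 39916800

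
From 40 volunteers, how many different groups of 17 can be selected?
C(40,17) = 40!/(17!×23!) = 88732378800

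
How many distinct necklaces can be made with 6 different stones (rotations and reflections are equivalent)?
(6-1)!/2 = 120/2 = 60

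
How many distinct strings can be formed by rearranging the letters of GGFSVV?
6! / (1! × 1! × 2! × 2!) = 180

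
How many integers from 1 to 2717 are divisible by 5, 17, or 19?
⌊2717/5⌋+⌊2717/17⌋+⌊2717/19⌋ - ⌊2717/85⌋-⌊2717/95⌋-⌊2717/323⌋ + ⌊2717/1615⌋ = 543+159+143 - 31-28-8 + 1 = 779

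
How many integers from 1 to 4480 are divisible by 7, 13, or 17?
⌊4480/7⌋+⌊4480/13⌋+⌊4480/17⌋ - ⌊4480/91⌋-⌊4480/119⌋-⌊4480/221⌋ + ⌊4480/1547⌋ = 640+344+263 - 49-37-20 + 2 = 1143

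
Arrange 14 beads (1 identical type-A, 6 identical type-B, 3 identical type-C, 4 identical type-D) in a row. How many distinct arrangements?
14! / (1! × 6! × 3! × 4!) = 840840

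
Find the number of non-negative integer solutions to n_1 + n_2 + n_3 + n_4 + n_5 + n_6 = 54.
C(54+6-1, 6-1) = C(59, 5) = 5006386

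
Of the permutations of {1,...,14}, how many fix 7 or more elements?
Exactly j fixed points: C(14,j)·!(14-j); sum over j ≥ 7 (derangement numbers via !m = (m-1)·(!(m-1) + !(m-2)): !0..!7 = 1, 0, 1, 2, 9, 44, 265, 1854). Σ_{j=7}^{14} C(14,j)·!(14-j) = C(14,7)·!7 + C(14,8)·!6 + C(14,9)·!5 + C(14,10)·!4 + C(14,11)·!3 + C(14,12)·!2 + C(14,13)·!1 + C(14,14)·!0 = 3432·1854 + 3003·265 + 2002·44 + 1001·9 + 364·2 + 91·1 + 14·0 + 1·1 = 7256640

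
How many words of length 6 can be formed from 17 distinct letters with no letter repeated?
P(17,6) = 17!/(17-6)! = 8910720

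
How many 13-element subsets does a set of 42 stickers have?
C(42,13) = 42!/(13!×29!) = 25518731280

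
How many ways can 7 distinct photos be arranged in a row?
7! = 5040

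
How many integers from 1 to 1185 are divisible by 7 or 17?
⌊1185/7⌋ + ⌊1185/17⌋ - ⌊1185/119⌋ = 169 + 69 - 9 = 229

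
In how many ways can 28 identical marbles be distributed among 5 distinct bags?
C(28+5-1, 5-1) = C(32, 4) = 35960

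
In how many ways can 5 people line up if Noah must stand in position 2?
Fix one position: (5-1)! = 24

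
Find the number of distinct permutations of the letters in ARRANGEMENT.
11! / (2! × 2! × 2! × 1! × 2! × 1! × 1!) = 2494800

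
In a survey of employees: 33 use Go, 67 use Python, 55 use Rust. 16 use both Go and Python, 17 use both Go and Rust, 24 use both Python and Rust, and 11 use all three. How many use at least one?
|A∪B∪C| = 33+67+55-16-17-24+11 = 109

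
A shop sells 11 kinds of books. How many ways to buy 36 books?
C(36+11-1, 11-1) = C(46, 10) = 4076350421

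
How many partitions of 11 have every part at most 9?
Let r_j(i) = number of partitions of i into parts ≤ j, for i = 0..11. r_1(i) = 1 for all i; r_j(i) = r_{j-1}(i) + r_j(i-j). Rows j = 2..9: ≤2: 1 1 2 2 3 3 4 4 5 5 6 6; ≤3: 1 1 2 3 4 5 7 8 10 12 14 16; ≤4: 1 1 2 3 5 6 9 11 15 18 23 27; ≤5: 1 1 2 3 5 7 10 13 18 23 30 37; ≤6: 1 1 2 3 5 7 11 14 20 26 35 44; ≤7: 1 1 2 3 5 7 11 15 21 28 38 49; ≤8: 1 1 2 3 5 7 11 15 22 29 40 52; ≤9: 1 1 2 3 5 7 11 15 22 30 41 54. r_9(11) = 54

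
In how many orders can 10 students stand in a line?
10! = 3628800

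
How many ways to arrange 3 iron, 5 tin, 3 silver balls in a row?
11! / (3! × 5! × 3!) = 9240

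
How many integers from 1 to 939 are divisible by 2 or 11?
⌊939/2⌋ + ⌊939/11⌋ - ⌊939/22⌋ = 469 + 85 - 42 = 512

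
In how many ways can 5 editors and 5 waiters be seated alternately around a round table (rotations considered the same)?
Fix one of the editors: (5-1)! ways for the remaining editors, × 5! ways for the waiters = 24 × 120 = 2880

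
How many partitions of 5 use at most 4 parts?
By conjugation, equals partitions of 5 into parts ≤ 4. Let r_j(i) = number of partitions of i into parts ≤ j, for i = 0..5. r_1(i) = 1 for all i; r_j(i) = r_{j-1}(i) + r_j(i-j). Rows j = 2..4: ≤2: 1 1 2 2 3 3; ≤3: 1 1 2 3 4 5; ≤4: 1 1 2 3 5 6. r_4(5) = 6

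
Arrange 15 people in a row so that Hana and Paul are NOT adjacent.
Total - adjacent = 15! - (15-1)!×2 = 1307674368000 - 174356582400 = 1133317785600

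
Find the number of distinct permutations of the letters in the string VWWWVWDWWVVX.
12! / (6! × 1! × 4! × 1!) = 27720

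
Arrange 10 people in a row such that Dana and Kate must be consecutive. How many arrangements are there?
Treat the 2 as one block: (10-2+1)! × 2! = 362880 × 2 = 725760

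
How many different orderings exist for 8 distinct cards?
8! = 40320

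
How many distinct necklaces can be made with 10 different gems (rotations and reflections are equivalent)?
(10-1)!/2 = 362880/2 = 181440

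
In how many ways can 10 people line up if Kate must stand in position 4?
Fix one position: (10-1)! = 362880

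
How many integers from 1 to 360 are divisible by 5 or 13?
⌊360/5⌋ + ⌊360/13⌋ - ⌊360/65⌋ = 72 + 27 - 5 = 94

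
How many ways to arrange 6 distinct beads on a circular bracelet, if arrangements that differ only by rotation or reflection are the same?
(6-1)!/2 = 120/2 = 60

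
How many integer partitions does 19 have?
Pentagonal recurrence p(n) = p(n-1) + p(n-2) - p(n-5) - p(n-7) + p(n-12) + p(n-15) - ... gives p(0..18) = 1, 1, 2, 3, 5, 7, 11, 15, 22, 30, 42, 56, 77, 101, 135, 176, 231, 297, 385. p(19) = p(18) + p(17) - p(14) - p(12) + p(7) + p(4) = 385 + 297 - 135 - 77 + 15 + 5 = 490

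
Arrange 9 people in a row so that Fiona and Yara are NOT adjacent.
Total - adjacent = 9! - (9-1)!×2 = 362880 - 80640 = 282240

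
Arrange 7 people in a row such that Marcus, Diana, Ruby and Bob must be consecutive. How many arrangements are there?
Treat the 4 as one block: (7-4+1)! × 4! = 24 × 24 = 576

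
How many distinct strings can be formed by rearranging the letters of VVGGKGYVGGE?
11! / (1! × 1! × 1! × 5! × 3!) = 55440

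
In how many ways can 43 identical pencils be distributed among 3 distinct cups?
C(43+3-1, 3-1) = C(45, 2) = 990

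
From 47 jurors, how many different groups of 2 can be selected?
C(47,2) = 47!/(2!×45!) = 1081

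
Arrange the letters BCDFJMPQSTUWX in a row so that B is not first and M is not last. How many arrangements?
By inclusion-exclusion: 13! - 2×(13-1)! + (13-2)! = 6227020800 - 958003200 + 39916800 = 5308934400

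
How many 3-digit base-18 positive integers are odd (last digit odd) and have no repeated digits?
Last∈{1,3,5,7,9,11,13,15,17}. Last=0: 0. Last nonzero: 9×16×P(16,1) = 2304. Total = 2304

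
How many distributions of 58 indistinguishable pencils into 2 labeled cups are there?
C(58+2-1, 2-1) = C(59, 1) = 59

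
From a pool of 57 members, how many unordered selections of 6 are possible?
C(57,6) = 57!/(6!×51!) = 36288252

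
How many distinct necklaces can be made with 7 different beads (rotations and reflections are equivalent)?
(7-1)!/2 = 720/2 = 360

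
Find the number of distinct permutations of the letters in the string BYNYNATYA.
9! / (1! × 3! × 1! × 2! × 2!) = 15120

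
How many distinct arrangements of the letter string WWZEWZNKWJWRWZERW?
17! / (1! × 2! × 3! × 1! × 1! × 7! × 2!) = 2940537600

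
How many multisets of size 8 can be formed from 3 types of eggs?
C(8+3-1, 3-1) = C(10, 2) = 45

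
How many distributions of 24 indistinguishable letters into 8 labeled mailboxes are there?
C(24+8-1, 8-1) = C(31, 7) = 2629575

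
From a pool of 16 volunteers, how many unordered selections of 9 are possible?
C(16,9) = 16!/(9!×7!) = 11440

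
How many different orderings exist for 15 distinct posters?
15! = 1307674368000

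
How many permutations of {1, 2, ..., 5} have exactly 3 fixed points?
Choose the 3 fixed points C(5,3) = 10, derange the rest: !2 = Σ_{j=0}^{2} (-1)^j·2!/j! = 2 - 2 + 1 = 1. Product = 10 × 1 = 10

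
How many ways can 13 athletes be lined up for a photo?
13! = 6227020800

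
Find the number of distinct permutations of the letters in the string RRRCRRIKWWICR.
13! / (2! × 2! × 2! × 1! × 6!) = 1081080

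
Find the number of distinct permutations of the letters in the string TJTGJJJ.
7! / (4! × 1! × 2!) = 105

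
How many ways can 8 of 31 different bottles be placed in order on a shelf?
P(31,8) = 31!/(31-8)! = 318073392000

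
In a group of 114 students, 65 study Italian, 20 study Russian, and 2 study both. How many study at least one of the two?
|A∪B| = |A| + |B| - |A∩B| = 65 + 20 - 2 = 83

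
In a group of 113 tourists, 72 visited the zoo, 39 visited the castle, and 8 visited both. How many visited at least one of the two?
|A∪B| = |A| + |B| - |A∩B| = 72 + 39 - 8 = 103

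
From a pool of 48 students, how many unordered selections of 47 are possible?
C(48,47) = 48!/(47!×1!) = 48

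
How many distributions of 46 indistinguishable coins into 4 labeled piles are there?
C(46+4-1, 4-1) = C(49, 3) = 18424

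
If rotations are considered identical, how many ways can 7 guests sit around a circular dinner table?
Circular: fix one position, arrange the rest. (7-1)! = 720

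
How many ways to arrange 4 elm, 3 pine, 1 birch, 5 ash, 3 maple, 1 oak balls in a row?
17! / (4! × 3! × 1! × 5! × 3! × 1!) = 3430627200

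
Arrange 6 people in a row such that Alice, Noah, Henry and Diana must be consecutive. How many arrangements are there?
Treat the 4 as one block: (6-4+1)! × 4! = 6 × 24 = 144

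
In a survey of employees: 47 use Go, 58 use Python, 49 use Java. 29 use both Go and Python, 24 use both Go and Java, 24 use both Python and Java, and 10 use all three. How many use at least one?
|A∪B∪C| = 47+58+49-29-24-24+10 = 87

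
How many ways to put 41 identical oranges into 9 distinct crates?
C(41+9-1, 9-1) = C(49, 8) = 450978066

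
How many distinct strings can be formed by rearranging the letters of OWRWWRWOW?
9! / (5! × 2! × 2!) = 756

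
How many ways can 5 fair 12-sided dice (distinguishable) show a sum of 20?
Coefficient of x^20 in (x + x² + ... + x^12)^5. By inclusion-exclusion on dice exceeding 12: Σ_j (-1)^j C(5,j)·C(20-1-12j, 4) = C(5,0)·C(19,4) - C(5,1)·C(7,4) = 1·3876 - 5·35 = 3701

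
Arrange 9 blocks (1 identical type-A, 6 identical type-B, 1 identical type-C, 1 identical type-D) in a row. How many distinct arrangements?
9! / (1! × 6! × 1! × 1!) = 504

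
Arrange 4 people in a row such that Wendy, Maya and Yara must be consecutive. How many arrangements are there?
Treat the 3 as one block: (4-3+1)! × 3! = 2 × 6 = 12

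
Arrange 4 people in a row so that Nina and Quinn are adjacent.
Treat as block: (4-1)! × 2! = 6 × 2 = 12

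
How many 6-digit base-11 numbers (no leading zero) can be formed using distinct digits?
First digit: 10 choices (nonzero). Then descending: 10 × 10 × 9 × 8 × 7 × 6 = 302400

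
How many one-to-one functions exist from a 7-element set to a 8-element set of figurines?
P(8,7) = 8!/(8-7)! = 40320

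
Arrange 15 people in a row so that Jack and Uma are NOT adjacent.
Total - adjacent = 15! - (15-1)!×2 = 1307674368000 - 174356582400 = 1133317785600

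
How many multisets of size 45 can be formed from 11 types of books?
C(45+11-1, 11-1) = C(55, 10) = 29248649430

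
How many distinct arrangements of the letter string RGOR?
4! / (1! × 1! × 2!) = 12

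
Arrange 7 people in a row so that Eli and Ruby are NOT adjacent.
Total - adjacent = 7! - (7-1)!×2 = 5040 - 1440 = 3600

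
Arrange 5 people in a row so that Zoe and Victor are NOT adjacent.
Total - adjacent = 5! - (5-1)!×2 = 120 - 48 = 72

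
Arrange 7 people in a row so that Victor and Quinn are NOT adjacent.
Total - adjacent = 7! - (7-1)!×2 = 5040 - 1440 = 3600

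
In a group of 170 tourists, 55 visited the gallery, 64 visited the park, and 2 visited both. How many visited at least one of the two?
|A∪B| = |A| + |B| - |A∩B| = 55 + 64 - 2 = 117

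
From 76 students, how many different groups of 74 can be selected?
C(76,74) = 76!/(74!×2!) = 2850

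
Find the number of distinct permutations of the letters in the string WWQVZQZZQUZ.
11! / (1! × 1! × 4! × 2! × 3!) = 138600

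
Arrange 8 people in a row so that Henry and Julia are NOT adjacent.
Total - adjacent = 8! - (8-1)!×2 = 40320 - 10080 = 30240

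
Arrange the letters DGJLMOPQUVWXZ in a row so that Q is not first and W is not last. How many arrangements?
By inclusion-exclusion: 13! - 2×(13-1)! + (13-2)! = 6227020800 - 958003200 + 39916800 = 5308934400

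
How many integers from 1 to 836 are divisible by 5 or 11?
⌊836/5⌋ + ⌊836/11⌋ - ⌊836/55⌋ = 167 + 76 - 15 = 228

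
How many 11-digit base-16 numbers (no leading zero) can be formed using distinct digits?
First digit: 15 choices (nonzero). Then descending: 15 × 15 × 14 × 13 × 12 × 11 × 10 × 9 × 8 × 7 × 6 = 163459296000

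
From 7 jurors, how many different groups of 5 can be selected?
C(7,5) = 7!/(5!×2!) = 21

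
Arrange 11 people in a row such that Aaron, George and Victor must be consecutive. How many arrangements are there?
Treat the 3 as one block: (11-3+1)! × 3! = 362880 × 6 = 2177280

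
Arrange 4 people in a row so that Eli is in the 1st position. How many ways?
Fix one position: (4-1)! = 6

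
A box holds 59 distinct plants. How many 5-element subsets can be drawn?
C(59,5) = 59!/(5!×54!) = 5006386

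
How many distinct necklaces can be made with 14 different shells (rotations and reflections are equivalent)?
(14-1)!/2 = 6227020800/2 = 3113510400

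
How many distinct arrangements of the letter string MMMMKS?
6! / (4! × 1! × 1!) = 30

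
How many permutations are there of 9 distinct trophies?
9! = 362880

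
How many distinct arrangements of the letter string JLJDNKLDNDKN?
12! / (2! × 2! × 2! × 3! × 3!) = 1663200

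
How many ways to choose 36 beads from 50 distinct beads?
C(50,36) = 50!/(36!×14!) = 937845656300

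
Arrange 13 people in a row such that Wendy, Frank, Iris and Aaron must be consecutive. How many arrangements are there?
Treat the 4 as one block: (13-4+1)! × 4! = 3628800 × 24 = 87091200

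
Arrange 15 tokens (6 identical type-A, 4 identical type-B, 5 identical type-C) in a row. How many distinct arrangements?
15! / (6! × 4! × 5!) = 630630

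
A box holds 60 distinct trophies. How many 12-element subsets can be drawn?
C(60,12) = 60!/(12!×48!) = 1399358844975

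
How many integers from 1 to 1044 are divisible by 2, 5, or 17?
⌊1044/2⌋+⌊1044/5⌋+⌊1044/17⌋ - ⌊1044/10⌋-⌊1044/34⌋-⌊1044/85⌋ + ⌊1044/170⌋ = 522+208+61 - 104-30-12 + 6 = 651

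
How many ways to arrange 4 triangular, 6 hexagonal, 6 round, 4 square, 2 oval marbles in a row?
22! / (4! × 6! × 6! × 4! × 2!) = 1882127847600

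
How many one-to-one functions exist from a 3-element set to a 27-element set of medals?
P(27,3) = 27!/(27-3)! = 17550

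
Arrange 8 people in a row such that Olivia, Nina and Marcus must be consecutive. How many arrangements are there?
Treat the 3 as one block: (8-3+1)! × 3! = 720 × 6 = 4320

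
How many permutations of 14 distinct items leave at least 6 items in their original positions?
Exactly j fixed points: C(14,j)·!(14-j); sum over j ≥ 6 (derangement numbers via !m = (m-1)·(!(m-1) + !(m-2)): !0..!8 = 1, 0, 1, 2, 9, 44, 265, 1854, 14833). Σ_{j=6}^{14} C(14,j)·!(14-j) = C(14,6)·!8 + C(14,7)·!7 + C(14,8)·!6 + C(14,9)·!5 + C(14,10)·!4 + C(14,11)·!3 + C(14,12)·!2 + C(14,13)·!1 + C(14,14)·!0 = 3003·14833 + 3432·1854 + 3003·265 + 2002·44 + 1001·9 + 364·2 + 91·1 + 14·0 + 1·1 = 51800139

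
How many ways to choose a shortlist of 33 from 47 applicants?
C(47,33) = 47!/(33!×14!) = 341643774795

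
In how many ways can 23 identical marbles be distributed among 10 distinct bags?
C(23+10-1, 10-1) = C(32, 9) = 28048800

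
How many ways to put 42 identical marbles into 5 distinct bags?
C(42+5-1, 5-1) = C(46, 4) = 163185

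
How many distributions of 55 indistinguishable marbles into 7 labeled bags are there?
C(55+7-1, 7-1) = C(61, 6) = 55525372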